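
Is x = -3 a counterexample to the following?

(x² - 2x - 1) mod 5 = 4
Substitute x = -3 into the relation:
x = -3: LHS = ((-3)² - 2·(-3) - 1) mod 5 = 14 mod 5 = 4; 4 = 4 — holds

The claim holds here, so x = -3 is not a counterexample. (A counterexample exists elsewhere, e.g. x = 1.)

Answer: No, x = -3 is not a counterexample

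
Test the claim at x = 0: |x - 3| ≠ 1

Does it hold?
x = 0: LHS = |0 - 3| = |-3| = 3; 3 ≠ 1 — holds

The relation is satisfied at x = 0.

Answer: Yes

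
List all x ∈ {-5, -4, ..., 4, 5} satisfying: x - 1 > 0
Holds for: {2, 3, 4, 5}
Fails for: {-5, -4, -3, -2, -1, 0, 1}

Answer: {2, 3, 4, 5}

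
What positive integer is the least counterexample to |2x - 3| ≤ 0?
Testing positive integers:
x = 1: LHS = |2·1 - 3| = |-1| = 1; 1 ≤ 0 — FAILS  ← smallest positive counterexample

Answer: x = 1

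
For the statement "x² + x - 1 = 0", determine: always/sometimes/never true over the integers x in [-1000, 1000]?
Track d = LHS − RHS over the integers in [-1000, 1000]. Equality would need d = 0, but d changes sign only between consecutive integers, jumping over 0:
x = -2: LHS = (-2)² + (-2) - 1 = 1; 1 = 0 — FAILS  (d = 1)
x = -1: LHS = (-1)² + (-1) - 1 = -1; -1 = 0 — FAILS  (d = -1)
x = 0: LHS = 0² + 0 - 1 = -1; -1 = 0 — FAILS  (d = -1)
x = 1: LHS = 1² + 1 - 1 = 1; 1 = 0 — FAILS  (d = 1)
Away from these crossings d keeps a constant sign, and checking every integer in [-1000, 1000] confirms d ≠ 0 throughout. Hence the two sides are never equal, so the claimed relation (=) fails for every integer in [-1000, 1000].

No integer in the range satisfies it.

Answer: Never true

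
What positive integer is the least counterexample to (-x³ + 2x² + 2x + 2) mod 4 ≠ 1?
Testing positive integers:
x = 1: LHS = (-1³ + 2·1² + 2·1 + 2) mod 4 = 5 mod 4 = 1; 1 ≠ 1 — FAILS  ← smallest positive counterexample

Answer: x = 1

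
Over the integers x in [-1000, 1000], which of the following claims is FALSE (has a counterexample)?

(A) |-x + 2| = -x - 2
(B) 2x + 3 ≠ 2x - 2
(A) x = 0: LHS = |-0 + 2| = |2| = 2, RHS = -0 - 2 = -2; 2 = -2 — FAILS

(B) Over all integers in [-1000, 1000], LHS − RHS is always positive; it is smallest at x = 0, where it equals 5:
x = 0: LHS = 2·0 + 3 = 3, RHS = 2·0 - 2 = -2; 3 ≠ -2 — holds
At the ends of the range:
x = -1000: LHS = 2·(-1000) + 3 = -1997, RHS = 2·(-1000) - 2 = -2002; -1997 ≠ -2002 — holds
x = 1000: LHS = 2·1000 + 3 = 2003, RHS = 2·1000 - 2 = 1998; 2003 ≠ 1998 — holds
Hence LHS − RHS is never 0, i.e. the two sides are never equal, so the relation holds for every integer in [-1000, 1000].

Only (A) has a counterexample.

Answer: A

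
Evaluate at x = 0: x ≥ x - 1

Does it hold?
x = 0: RHS = 0 - 1 = -1; 0 ≥ -1 — holds

The relation is satisfied at x = 0.

Answer: Yes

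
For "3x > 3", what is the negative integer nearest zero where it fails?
Testing negative integers from -1 downward:
x = -1: LHS = 3·(-1) = -3; -3 > 3 — FAILS  ← closest negative counterexample to 0

Answer: x = -1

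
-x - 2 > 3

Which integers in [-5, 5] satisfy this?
Over all integers in [-5, 5], LHS − RHS is largest at x = -5, where it equals 0:
x = -5: LHS = -(-5) - 2 = 3; 3 > 3 — FAILS
At the ends of the range:
x = 5: LHS = -5 - 2 = -7; -7 > 3 — FAILS
Hence LHS − RHS is never positive, i.e. LHS ≤ RHS throughout, so the claimed relation (>) fails for every integer in [-5, 5].

Answer: None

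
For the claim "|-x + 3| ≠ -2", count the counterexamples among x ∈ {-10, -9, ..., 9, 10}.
An absolute value is never negative, so the left side is ≥ 0 for every x, while the right side is -2. Tightest case in [-10, 10] is x = 3:
x = 3: LHS = |-3 + 3| = |0| = 0; 0 ≠ -2 — holds
Hence LHS − RHS is never 0, i.e. the two sides are never equal, so the relation holds for every integer in [-10, 10].

No counterexample appears in that range.

Answer: 0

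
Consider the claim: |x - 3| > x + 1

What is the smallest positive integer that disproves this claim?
Testing positive integers:
x = 1: LHS = |1 - 3| = |-2| = 2, RHS = 1 + 1 = 2; 2 > 2 — FAILS  ← smallest positive counterexample

Answer: x = 1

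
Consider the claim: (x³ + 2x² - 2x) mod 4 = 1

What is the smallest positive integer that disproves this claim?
Testing positive integers:
x = 1: LHS = (1³ + 2·1² - 2·1) mod 4 = 1 mod 4 = 1; 1 = 1 — holds
x = 2: LHS = (2³ + 2·2² - 2·2) mod 4 = 12 mod 4 = 0; 0 = 1 — FAILS  ← smallest positive counterexample

Answer: x = 2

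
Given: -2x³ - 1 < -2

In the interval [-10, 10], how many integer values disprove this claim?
Counterexamples in [-10, 10]: {-10, -9, -8, -7, -6, -5, -4, -3, -2, -1, 0}.

Counting them gives 11 values.

Answer: 11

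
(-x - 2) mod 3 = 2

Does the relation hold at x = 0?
x = 0: LHS = (-0 - 2) mod 3 = (-2) mod 3 = 1; 1 = 2 — FAILS

The relation fails at x = 0, so x = 0 is a counterexample.

Answer: No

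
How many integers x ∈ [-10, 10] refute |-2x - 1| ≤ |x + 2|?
Counterexamples in [-10, 10]: {-10, -9, -8, -7, -6, -5, -4, -3, -2, 2, 3, 4, 5, 6, 7, 8, 9, 10}.

Counting them gives 18 values.

Answer: 18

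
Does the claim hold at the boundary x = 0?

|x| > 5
x = 0: LHS = |0| = 0; 0 > 5 — FAILS

The relation fails at x = 0, so x = 0 is a counterexample.

Answer: No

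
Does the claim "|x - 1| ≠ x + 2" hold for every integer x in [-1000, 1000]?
Track d = LHS − RHS over the integers in [-1000, 1000]. Equality would need d = 0, but d changes sign only between consecutive integers, jumping over 0:
x = -1: LHS = |(-1) - 1| = |-2| = 2, RHS = (-1) + 2 = 1; 2 ≠ 1 — holds  (d = 1)
x = 0: LHS = |0 - 1| = |-1| = 1, RHS = 0 + 2 = 2; 1 ≠ 2 — holds  (d = -1)
Away from these crossings d keeps a constant sign, and checking every integer in [-1000, 1000] confirms d ≠ 0 throughout. Hence the two sides are never equal, so the relation holds for every integer in [-1000, 1000].

No counterexample exists.

Answer: True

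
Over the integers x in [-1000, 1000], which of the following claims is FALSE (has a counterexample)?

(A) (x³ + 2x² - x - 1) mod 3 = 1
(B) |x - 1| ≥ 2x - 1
(A) x = 0: LHS = (0³ + 2·0² - 0 - 1) mod 3 = (-1) mod 3 = 2; 2 = 1 — FAILS
(B) x = 1: LHS = |1 - 1| = |0| = 0, RHS = 2·1 - 1 = 1; 0 ≥ 1 — FAILS

Answer: Both A and B are false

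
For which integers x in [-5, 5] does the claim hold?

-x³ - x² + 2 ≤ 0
Holds for: {1, 2, 3, 4, 5}
Fails for: {-5, -4, -3, -2, -1, 0}

Answer: {1, 2, 3, 4, 5}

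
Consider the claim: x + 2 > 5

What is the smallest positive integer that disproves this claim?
Testing positive integers:
x = 1: LHS = 1 + 2 = 3; 3 > 5 — FAILS  ← smallest positive counterexample

Answer: x = 1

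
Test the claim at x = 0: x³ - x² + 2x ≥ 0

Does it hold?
x = 0: LHS = 0³ - 0² + 2·0 = 0; 0 ≥ 0 — holds

The relation is satisfied at x = 0.

Answer: Yes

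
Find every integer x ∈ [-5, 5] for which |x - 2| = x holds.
Holds for: {1}
Fails for: {-5, -4, -3, -2, -1, 0, 2, 3, 4, 5}

Answer: {1}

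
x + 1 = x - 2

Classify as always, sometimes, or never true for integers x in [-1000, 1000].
Over all integers in [-1000, 1000], LHS − RHS is always positive; it is smallest at x = 0, where it equals 3:
x = 0: LHS = 0 + 1 = 1, RHS = 0 - 2 = -2; 1 = -2 — FAILS
At the ends of the range:
x = -1000: LHS = (-1000) + 1 = -999, RHS = (-1000) - 2 = -1002; -999 = -1002 — FAILS
x = 1000: LHS = 1000 + 1 = 1001, RHS = 1000 - 2 = 998; 1001 = 998 — FAILS
Hence LHS − RHS is never 0, i.e. the two sides are never equal, so the claimed relation (=) fails for every integer in [-1000, 1000].

No integer in the range satisfies it.

Answer: Never true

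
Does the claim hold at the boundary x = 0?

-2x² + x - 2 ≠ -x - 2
x = 0: LHS = -2·0² + 0 - 2 = -2, RHS = -0 - 2 = -2; -2 ≠ -2 — FAILS

The relation fails at x = 0, so x = 0 is a counterexample.

Answer: No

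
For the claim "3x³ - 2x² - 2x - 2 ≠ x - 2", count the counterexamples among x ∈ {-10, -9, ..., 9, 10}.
Counterexamples in [-10, 10]: {0}.

Counting them gives 1 values.

Answer: 1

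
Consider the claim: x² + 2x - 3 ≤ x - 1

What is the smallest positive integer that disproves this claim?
Testing positive integers:
x = 1: LHS = 1² + 2·1 - 3 = 0, RHS = 1 - 1 = 0; 0 ≤ 0 — holds
x = 2: LHS = 2² + 2·2 - 3 = 5, RHS = 2 - 1 = 1; 5 ≤ 1 — FAILS  ← smallest positive counterexample

Answer: x = 2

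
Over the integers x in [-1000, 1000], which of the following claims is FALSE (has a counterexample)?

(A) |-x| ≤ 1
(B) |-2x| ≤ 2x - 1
(A) x = 2: LHS = |-2| = 2; 2 ≤ 1 — FAILS
(B) x = 0: LHS = |-2·0| = |0| = 0, RHS = 2·0 - 1 = -1; 0 ≤ -1 — FAILS

Answer: Both A and B are false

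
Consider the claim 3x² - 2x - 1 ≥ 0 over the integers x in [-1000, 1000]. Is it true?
The claim fails at x = 0:
x = 0: LHS = 3·0² - 2·0 - 1 = -1; -1 ≥ 0 — FAILS

Because a single integer refutes it, the statement is false.

Answer: False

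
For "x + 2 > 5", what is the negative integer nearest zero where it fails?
Testing negative integers from -1 downward:
x = -1: LHS = (-1) + 2 = 1; 1 > 5 — FAILS  ← closest negative counterexample to 0

Answer: x = -1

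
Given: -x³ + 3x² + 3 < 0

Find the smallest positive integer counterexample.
Testing positive integers:
x = 1: LHS = -1³ + 3·1² + 3 = 5; 5 < 0 — FAILS  ← smallest positive counterexample

Answer: x = 1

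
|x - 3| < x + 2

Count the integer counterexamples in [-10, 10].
Counterexamples in [-10, 10]: {-10, -9, -8, -7, -6, -5, -4, -3, -2, -1, 0}.

Counting them gives 11 values.

Answer: 11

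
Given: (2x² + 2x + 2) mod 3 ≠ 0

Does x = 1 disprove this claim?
Substitute x = 1 into the relation:
x = 1: LHS = (2·1² + 2·1 + 2) mod 3 = 6 mod 3 = 0; 0 ≠ 0 — FAILS

Since the claim fails at x = 1, this value is a counterexample.

Answer: Yes, x = 1 is a counterexample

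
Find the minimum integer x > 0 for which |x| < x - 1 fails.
Testing positive integers:
x = 1: LHS = |1| = 1, RHS = 1 - 1 = 0; 1 < 0 — FAILS  ← smallest positive counterexample

Answer: x = 1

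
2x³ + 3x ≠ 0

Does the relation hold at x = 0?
x = 0: LHS = 2·0³ + 3·0 = 0; 0 ≠ 0 — FAILS

The relation fails at x = 0, so x = 0 is a counterexample.

Answer: No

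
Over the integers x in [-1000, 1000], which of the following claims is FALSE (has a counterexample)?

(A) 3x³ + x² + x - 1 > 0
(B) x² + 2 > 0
(A) x = 0: LHS = 3·0³ + 0² + 0 - 1 = -1; -1 > 0 — FAILS

(B) Over all integers in [-1000, 1000], LHS − RHS is smallest at x = 0, where it equals 2:
x = 0: LHS = 0² + 2 = 2; 2 > 0 — holds
At the ends of the range:
x = -1000: LHS = (-1000)² + 2 = 1000002; 1000002 > 0 — holds
x = 1000: LHS = 1000² + 2 = 1000002; 1000002 > 0 — holds
Hence LHS − RHS is never zero or negative, i.e. LHS > RHS throughout, so the relation holds for every integer in [-1000, 1000].

Only (A) has a counterexample.

Answer: A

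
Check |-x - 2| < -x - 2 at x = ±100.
x = 100: LHS = |-100 - 2| = |-102| = 102, RHS = -100 - 2 = -102; 102 < -102 — FAILS
x = -100: LHS = |-(-100) - 2| = |98| = 98, RHS = -(-100) - 2 = 98; 98 < 98 — FAILS

Answer: No, fails for both x = 100 and x = -100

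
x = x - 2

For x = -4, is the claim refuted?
Substitute x = -4 into the relation:
x = -4: RHS = (-4) - 2 = -6; -4 = -6 — FAILS

Since the claim fails at x = -4, this value is a counterexample.

Answer: Yes, x = -4 is a counterexample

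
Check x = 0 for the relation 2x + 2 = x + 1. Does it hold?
x = 0: LHS = 2·0 + 2 = 2, RHS = 0 + 1 = 1; 2 = 1 — FAILS

The relation fails at x = 0, so x = 0 is a counterexample.

Answer: No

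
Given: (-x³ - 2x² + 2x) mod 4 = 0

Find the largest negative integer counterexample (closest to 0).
Testing negative integers from -1 downward:
x = -1: LHS = (-(-1)³ - 2·(-1)² + 2·(-1)) mod 4 = (-3) mod 4 = 1; 1 = 0 — FAILS  ← closest negative counterexample to 0

Answer: x = -1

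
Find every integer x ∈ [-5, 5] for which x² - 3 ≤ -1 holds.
Holds for: {-1, 0, 1}
Fails for: {-5, -4, -3, -2, 2, 3, 4, 5}

Answer: {-1, 0, 1}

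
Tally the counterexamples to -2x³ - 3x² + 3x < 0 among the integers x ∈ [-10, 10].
Counterexamples in [-10, 10]: {-10, -9, -8, -7, -6, -5, -4, -3, 0}.

Counting them gives 9 values.

Answer: 9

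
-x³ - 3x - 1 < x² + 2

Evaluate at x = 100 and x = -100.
x = 100: LHS = -100³ - 3·100 - 1 = -1000301, RHS = 100² + 2 = 10002; -1000301 < 10002 — holds
x = -100: LHS = -(-100)³ - 3·(-100) - 1 = 1000299, RHS = (-100)² + 2 = 10002; 1000299 < 10002 — FAILS

Answer: Partially: holds for x = 100, fails for x = -100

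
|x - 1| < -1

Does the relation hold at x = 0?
x = 0: LHS = |0 - 1| = |-1| = 1; 1 < -1 — FAILS

The relation fails at x = 0, so x = 0 is a counterexample.

Answer: No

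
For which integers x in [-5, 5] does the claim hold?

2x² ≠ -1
Over all integers in [-5, 5], LHS − RHS is always positive; it is smallest at x = 0, where it equals 1:
x = 0: LHS = 2·0² = 0; 0 ≠ -1 — holds
At the ends of the range:
x = -5: LHS = 2·(-5)² = 50; 50 ≠ -1 — holds
x = 5: LHS = 2·5² = 50; 50 ≠ -1 — holds
Hence LHS − RHS is never 0, i.e. the two sides are never equal, so the relation holds for every integer in [-5, 5].

Answer: All integers in [-5, 5]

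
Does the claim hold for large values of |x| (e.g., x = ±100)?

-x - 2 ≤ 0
x = 100: LHS = -100 - 2 = -102; -102 ≤ 0 — holds
x = -100: LHS = -(-100) - 2 = 98; 98 ≤ 0 — FAILS

Answer: Partially: holds for x = 100, fails for x = -100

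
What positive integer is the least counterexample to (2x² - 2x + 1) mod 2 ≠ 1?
Testing positive integers:
x = 1: LHS = (2·1² - 2·1 + 1) mod 2 = 1 mod 2 = 1; 1 ≠ 1 — FAILS  ← smallest positive counterexample

Answer: x = 1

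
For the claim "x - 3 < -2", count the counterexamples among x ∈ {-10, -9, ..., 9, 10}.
Counterexamples in [-10, 10]: {1, 2, 3, 4, 5, 6, 7, 8, 9, 10}.

Counting them gives 10 values.

Answer: 10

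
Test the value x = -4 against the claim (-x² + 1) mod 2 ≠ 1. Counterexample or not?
Substitute x = -4 into the relation:
x = -4: LHS = (-(-4)² + 1) mod 2 = (-15) mod 2 = 1; 1 ≠ 1 — FAILS

Since the claim fails at x = -4, this value is a counterexample.

Answer: Yes, x = -4 is a counterexample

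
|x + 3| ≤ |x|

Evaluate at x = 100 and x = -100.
x = 100: LHS = |100 + 3| = |103| = 103, RHS = |100| = 100; 103 ≤ 100 — FAILS
x = -100: LHS = |(-100) + 3| = |-97| = 97, RHS = |-100| = 100; 97 ≤ 100 — holds

Answer: Partially: fails for x = 100, holds for x = -100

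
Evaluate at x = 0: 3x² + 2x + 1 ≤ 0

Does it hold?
x = 0: LHS = 3·0² + 2·0 + 1 = 1; 1 ≤ 0 — FAILS

The relation fails at x = 0, so x = 0 is a counterexample.

Answer: No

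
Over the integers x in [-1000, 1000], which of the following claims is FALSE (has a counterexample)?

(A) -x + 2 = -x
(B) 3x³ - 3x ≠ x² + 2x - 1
(A) x = 0: LHS = -0 + 2 = 2, RHS = -0 = 0; 2 = 0 — FAILS

(B) Track d = LHS − RHS over the integers in [-1000, 1000]. Equality would need d = 0, but d changes sign only between consecutive integers, jumping over 0:
x = -2: LHS = 3·(-2)³ - 3·(-2) = -18, RHS = (-2)² + 2·(-2) - 1 = -1; -18 ≠ -1 — holds  (d = -17)
x = -1: LHS = 3·(-1)³ - 3·(-1) = 0, RHS = (-1)² + 2·(-1) - 1 = -2; 0 ≠ -2 — holds  (d = 2)
x = 0: LHS = 3·0³ - 3·0 = 0, RHS = 0² + 2·0 - 1 = -1; 0 ≠ -1 — holds  (d = 1)
x = 1: LHS = 3·1³ - 3·1 = 0, RHS = 1² + 2·1 - 1 = 2; 0 ≠ 2 — holds  (d = -2)
x = 1: LHS = 3·1³ - 3·1 = 0, RHS = 1² + 2·1 - 1 = 2; 0 ≠ 2 — holds  (d = -2)
x = 2: LHS = 3·2³ - 3·2 = 18, RHS = 2² + 2·2 - 1 = 7; 18 ≠ 7 — holds  (d = 11)
Away from these crossings d keeps a constant sign, and checking every integer in [-1000, 1000] confirms d ≠ 0 throughout. Hence the two sides are never equal, so the relation holds for every integer in [-1000, 1000].

Only (A) has a counterexample.

Answer: A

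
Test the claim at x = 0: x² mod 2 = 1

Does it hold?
x = 0: LHS = (0²) mod 2 = 0 mod 2 = 0; 0 = 1 — FAILS

The relation fails at x = 0, so x = 0 is a counterexample.

Answer: No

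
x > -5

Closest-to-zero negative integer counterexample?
Testing negative integers from -1 downward:
x = -1: -1 > -5 — holds
x = -2: -2 > -5 — holds
x = -3: -3 > -5 — holds
x = -4: -4 > -5 — holds
x = -5: -5 > -5 — FAILS  ← closest negative counterexample to 0

Answer: x = -5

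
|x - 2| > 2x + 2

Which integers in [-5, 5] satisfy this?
Holds for: {-5, -4, -3, -2, -1}
Fails for: {0, 1, 2, 3, 4, 5}

Answer: {-5, -4, -3, -2, -1}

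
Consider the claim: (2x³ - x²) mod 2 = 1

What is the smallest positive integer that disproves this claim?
Testing positive integers:
x = 1: LHS = (2·1³ - 1²) mod 2 = 1 mod 2 = 1; 1 = 1 — holds
x = 2: LHS = (2·2³ - 2²) mod 2 = 12 mod 2 = 0; 0 = 1 — FAILS  ← smallest positive counterexample

Answer: x = 2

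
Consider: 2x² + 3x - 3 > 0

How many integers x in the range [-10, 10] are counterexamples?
Counterexamples in [-10, 10]: {-2, -1, 0}.

Counting them gives 3 values.

Answer: 3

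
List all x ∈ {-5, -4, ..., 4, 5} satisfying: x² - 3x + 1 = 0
Track d = LHS − RHS over the integers in [-5, 5]. Equality would need d = 0, but d changes sign only between consecutive integers, jumping over 0:
x = 0: LHS = 0² - 3·0 + 1 = 1; 1 = 0 — FAILS  (d = 1)
x = 1: LHS = 1² - 3·1 + 1 = -1; -1 = 0 — FAILS  (d = -1)
x = 2: LHS = 2² - 3·2 + 1 = -1; -1 = 0 — FAILS  (d = -1)
x = 3: LHS = 3² - 3·3 + 1 = 1; 1 = 0 — FAILS  (d = 1)
Away from these crossings d keeps a constant sign, and checking every integer in [-5, 5] confirms d ≠ 0 throughout. Hence the two sides are never equal, so the claimed relation (=) fails for every integer in [-5, 5].

Answer: None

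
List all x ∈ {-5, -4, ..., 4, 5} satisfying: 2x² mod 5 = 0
Holds for: {-5, 0, 5}
Fails for: {-4, -3, -2, -1, 1, 2, 3, 4}

Answer: {-5, 0, 5}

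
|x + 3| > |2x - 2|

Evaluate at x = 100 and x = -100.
x = 100: LHS = |100 + 3| = |103| = 103, RHS = |2·100 - 2| = |198| = 198; 103 > 198 — FAILS
x = -100: LHS = |(-100) + 3| = |-97| = 97, RHS = |2·(-100) - 2| = |-202| = 202; 97 > 202 — FAILS

Answer: No, fails for both x = 100 and x = -100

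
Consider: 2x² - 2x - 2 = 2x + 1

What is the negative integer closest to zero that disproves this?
Testing negative integers from -1 downward:
x = -1: LHS = 2·(-1)² - 2·(-1) - 2 = 2, RHS = 2·(-1) + 1 = -1; 2 = -1 — FAILS  ← closest negative counterexample to 0

Answer: x = -1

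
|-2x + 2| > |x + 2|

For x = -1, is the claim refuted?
Substitute x = -1 into the relation:
x = -1: LHS = |-2·(-1) + 2| = |4| = 4, RHS = |(-1) + 2| = |1| = 1; 4 > 1 — holds

The claim holds here, so x = -1 is not a counterexample. (A counterexample exists elsewhere, e.g. x = 0.)

Answer: No, x = -1 is not a counterexample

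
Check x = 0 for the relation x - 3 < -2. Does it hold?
x = 0: LHS = 0 - 3 = -3; -3 < -2 — holds

The relation is satisfied at x = 0.

Answer: Yes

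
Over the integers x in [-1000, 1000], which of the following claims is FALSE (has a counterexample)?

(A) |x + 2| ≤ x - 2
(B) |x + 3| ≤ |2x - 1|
(A) x = 0: LHS = |0 + 2| = |2| = 2, RHS = 0 - 2 = -2; 2 ≤ -2 — FAILS
(B) x = 0: LHS = |0 + 3| = |3| = 3, RHS = |2·0 - 1| = |-1| = 1; 3 ≤ 1 — FAILS

Answer: Both A and B are false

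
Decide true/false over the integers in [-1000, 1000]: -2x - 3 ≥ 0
The claim fails at x = 0:
x = 0: LHS = -2·0 - 3 = -3; -3 ≥ 0 — FAILS

Because a single integer refutes it, the statement is false.

Answer: False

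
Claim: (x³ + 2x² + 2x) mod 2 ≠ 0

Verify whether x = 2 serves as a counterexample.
Substitute x = 2 into the relation:
x = 2: LHS = (2³ + 2·2² + 2·2) mod 2 = 20 mod 2 = 0; 0 ≠ 0 — FAILS

Since the claim fails at x = 2, this value is a counterexample.

Answer: Yes, x = 2 is a counterexample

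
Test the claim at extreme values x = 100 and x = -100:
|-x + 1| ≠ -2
x = 100: LHS = |-100 + 1| = |-99| = 99; 99 ≠ -2 — holds
x = -100: LHS = |-(-100) + 1| = |101| = 101; 101 ≠ -2 — holds

Answer: Yes, holds for both x = 100 and x = -100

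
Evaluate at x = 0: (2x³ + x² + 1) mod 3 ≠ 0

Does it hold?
x = 0: LHS = (2·0³ + 0² + 1) mod 3 = 1 mod 3 = 1; 1 ≠ 0 — holds

The relation is satisfied at x = 0.

Answer: Yes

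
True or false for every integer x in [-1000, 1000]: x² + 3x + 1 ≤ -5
The claim fails at x = 0:
x = 0: LHS = 0² + 3·0 + 1 = 1; 1 ≤ -5 — FAILS

Because a single integer refutes it, the statement is false.

Answer: False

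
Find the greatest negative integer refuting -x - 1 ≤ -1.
Testing negative integers from -1 downward:
x = -1: LHS = -(-1) - 1 = 0; 0 ≤ -1 — FAILS  ← closest negative counterexample to 0

Answer: x = -1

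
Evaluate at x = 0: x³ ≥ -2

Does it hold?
x = 0: LHS = 0³ = 0; 0 ≥ -2 — holds

The relation is satisfied at x = 0.

Answer: Yes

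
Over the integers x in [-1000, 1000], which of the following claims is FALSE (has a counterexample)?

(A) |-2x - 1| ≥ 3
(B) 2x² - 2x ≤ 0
(A) x = 0: LHS = |-2·0 - 1| = |-1| = 1; 1 ≥ 3 — FAILS
(B) x = -1: LHS = 2·(-1)² - 2·(-1) = 4; 4 ≤ 0 — FAILS

Answer: Both A and B are false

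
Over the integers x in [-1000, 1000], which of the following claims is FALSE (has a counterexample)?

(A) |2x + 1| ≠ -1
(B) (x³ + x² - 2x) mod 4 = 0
(A) An absolute value is never negative, so the left side is ≥ 0 for every x, while the right side is -1. Tightest case in [-1000, 1000] is x = 0:
x = 0: LHS = |2·0 + 1| = |1| = 1; 1 ≠ -1 — holds
Hence LHS − RHS is never 0, i.e. the two sides are never equal, so the relation holds for every integer in [-1000, 1000].

(B) x = -1: LHS = ((-1)³ + (-1)² - 2·(-1)) mod 4 = 2 mod 4 = 2; 2 = 0 — FAILS

Only (B) has a counterexample.

Answer: B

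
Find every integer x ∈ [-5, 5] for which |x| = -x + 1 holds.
Track d = LHS − RHS over the integers in [-5, 5]. Equality would need d = 0, but d changes sign only between consecutive integers, jumping over 0:
x = 0: LHS = |0| = 0, RHS = -0 + 1 = 1; 0 = 1 — FAILS  (d = -1)
x = 1: LHS = |1| = 1, RHS = -1 + 1 = 0; 1 = 0 — FAILS  (d = 1)
Away from these crossings d keeps a constant sign, and checking every integer in [-5, 5] confirms d ≠ 0 throughout. Hence the two sides are never equal, so the claimed relation (=) fails for every integer in [-5, 5].

Answer: None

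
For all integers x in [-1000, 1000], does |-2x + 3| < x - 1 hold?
The claim fails at x = 0:
x = 0: LHS = |-2·0 + 3| = |3| = 3, RHS = 0 - 1 = -1; 3 < -1 — FAILS

Because a single integer refutes it, the statement is false.

Answer: False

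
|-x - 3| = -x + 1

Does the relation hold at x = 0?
x = 0: LHS = |-0 - 3| = |-3| = 3, RHS = -0 + 1 = 1; 3 = 1 — FAILS

The relation fails at x = 0, so x = 0 is a counterexample.

Answer: No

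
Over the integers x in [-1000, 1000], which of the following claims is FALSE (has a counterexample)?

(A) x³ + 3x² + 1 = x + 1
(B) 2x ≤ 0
(A) x = 1: LHS = 1³ + 3·1² + 1 = 5, RHS = 1 + 1 = 2; 5 = 2 — FAILS
(B) x = 1: LHS = 2·1 = 2; 2 ≤ 0 — FAILS

Answer: Both A and B are false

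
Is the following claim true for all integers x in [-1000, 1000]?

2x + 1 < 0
The claim fails at x = 0:
x = 0: LHS = 2·0 + 1 = 1; 1 < 0 — FAILS

Because a single integer refutes it, the statement is false.

Answer: False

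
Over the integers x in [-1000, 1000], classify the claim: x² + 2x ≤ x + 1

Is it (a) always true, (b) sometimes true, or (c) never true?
Holds at x = 0: LHS = 0² + 2·0 = 0, RHS = 0 + 1 = 1; 0 ≤ 1 — holds
Fails at x = 1: LHS = 1² + 2·1 = 3, RHS = 1 + 1 = 2; 3 ≤ 2 — FAILS
It is satisfied by some integers in the range but not all.

Answer: Sometimes true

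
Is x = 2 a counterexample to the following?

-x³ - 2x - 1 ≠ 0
Substitute x = 2 into the relation:
x = 2: LHS = -2³ - 2·2 - 1 = -13; -13 ≠ 0 — holds

The relation holds at x = 2, so it is not a counterexample.

Answer: No, x = 2 is not a counterexample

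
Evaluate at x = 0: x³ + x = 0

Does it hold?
x = 0: LHS = 0³ + 0 = 0; 0 = 0 — holds

The relation is satisfied at x = 0.

Answer: Yes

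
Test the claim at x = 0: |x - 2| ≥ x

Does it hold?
x = 0: LHS = |0 - 2| = |-2| = 2; 2 ≥ 0 — holds

The relation is satisfied at x = 0.

Answer: Yes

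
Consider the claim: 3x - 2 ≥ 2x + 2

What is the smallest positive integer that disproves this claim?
Testing positive integers:
x = 1: LHS = 3·1 - 2 = 1, RHS = 2·1 + 2 = 4; 1 ≥ 4 — FAILS  ← smallest positive counterexample

Answer: x = 1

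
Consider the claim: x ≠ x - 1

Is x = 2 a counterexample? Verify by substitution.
Substitute x = 2 into the relation:
x = 2: RHS = 2 - 1 = 1; 2 ≠ 1 — holds

The relation holds at x = 2, so it is not a counterexample.

Answer: No, x = 2 is not a counterexample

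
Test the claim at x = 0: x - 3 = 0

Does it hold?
x = 0: LHS = 0 - 3 = -3; -3 = 0 — FAILS

The relation fails at x = 0, so x = 0 is a counterexample.

Answer: No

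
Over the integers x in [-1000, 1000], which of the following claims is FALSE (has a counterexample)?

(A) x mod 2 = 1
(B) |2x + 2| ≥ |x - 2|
(A) x = 0: LHS = 0 mod 2 = 0; 0 = 1 — FAILS
(B) x = -1: LHS = |2·(-1) + 2| = |0| = 0, RHS = |(-1) - 2| = |-3| = 3; 0 ≥ 3 — FAILS

Answer: Both A and B are false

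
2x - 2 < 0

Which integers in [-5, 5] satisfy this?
Holds for: {-5, -4, -3, -2, -1, 0}
Fails for: {1, 2, 3, 4, 5}

Answer: {-5, -4, -3, -2, -1, 0}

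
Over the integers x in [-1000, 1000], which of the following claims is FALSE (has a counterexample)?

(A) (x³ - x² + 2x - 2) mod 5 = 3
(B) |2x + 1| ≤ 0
(A) x = 1: LHS = (1³ - 1² + 2·1 - 2) mod 5 = 0 mod 5 = 0; 0 = 3 — FAILS
(B) x = 0: LHS = |2·0 + 1| = |1| = 1; 1 ≤ 0 — FAILS

Answer: Both A and B are false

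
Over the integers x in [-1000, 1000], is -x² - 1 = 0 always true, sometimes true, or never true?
Over all integers in [-1000, 1000], LHS − RHS is always negative; it is closest to 0 at x = 0, where it equals -1:
x = 0: LHS = -0² - 1 = -1; -1 = 0 — FAILS
At the ends of the range:
x = -1000: LHS = -(-1000)² - 1 = -1000001; -1000001 = 0 — FAILS
x = 1000: LHS = -1000² - 1 = -1000001; -1000001 = 0 — FAILS
Hence LHS − RHS is never 0, i.e. the two sides are never equal, so the claimed relation (=) fails for every integer in [-1000, 1000].

No integer in the range satisfies it.

Answer: Never true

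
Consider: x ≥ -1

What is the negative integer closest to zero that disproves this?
Testing negative integers from -1 downward:
x = -1: -1 ≥ -1 — holds
x = -2: -2 ≥ -1 — FAILS  ← closest negative counterexample to 0

Answer: x = -2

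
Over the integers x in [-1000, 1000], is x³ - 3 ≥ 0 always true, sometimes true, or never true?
Holds at x = 2: LHS = 2³ - 3 = 5; 5 ≥ 0 — holds
Fails at x = 0: LHS = 0³ - 3 = -3; -3 ≥ 0 — FAILS
It is satisfied by some integers in the range but not all.

Answer: Sometimes true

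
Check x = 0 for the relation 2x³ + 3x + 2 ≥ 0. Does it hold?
x = 0: LHS = 2·0³ + 3·0 + 2 = 2; 2 ≥ 0 — holds

The relation is satisfied at x = 0.

Answer: Yes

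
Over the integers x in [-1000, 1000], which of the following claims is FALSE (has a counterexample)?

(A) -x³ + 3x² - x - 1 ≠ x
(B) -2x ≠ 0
(A) Track d = LHS − RHS over the integers in [-1000, 1000]. Equality would need d = 0, but d changes sign only between consecutive integers, jumping over 0:
x = -1: LHS = -(-1)³ + 3·(-1)² - (-1) - 1 = 4; 4 ≠ -1 — holds  (d = 5)
x = 0: LHS = -0³ + 3·0² - 0 - 1 = -1; -1 ≠ 0 — holds  (d = -1)
Away from these crossings d keeps a constant sign, and checking every integer in [-1000, 1000] confirms d ≠ 0 throughout. Hence the two sides are never equal, so the relation holds for every integer in [-1000, 1000].

(B) x = 0: LHS = -2·0 = 0; 0 ≠ 0 — FAILS

Only (B) has a counterexample.

Answer: B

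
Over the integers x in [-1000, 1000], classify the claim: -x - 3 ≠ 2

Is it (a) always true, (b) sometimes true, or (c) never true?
Holds at x = 0: LHS = -0 - 3 = -3; -3 ≠ 2 — holds
Fails at x = -5: LHS = -(-5) - 3 = 2; 2 ≠ 2 — FAILS
It is satisfied by some integers in the range but not all.

Answer: Sometimes true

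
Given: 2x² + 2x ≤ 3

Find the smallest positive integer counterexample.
Testing positive integers:
x = 1: LHS = 2·1² + 2·1 = 4; 4 ≤ 3 — FAILS  ← smallest positive counterexample

Answer: x = 1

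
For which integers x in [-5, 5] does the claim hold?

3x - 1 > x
Holds for: {1, 2, 3, 4, 5}
Fails for: {-5, -4, -3, -2, -1, 0}

Answer: {1, 2, 3, 4, 5}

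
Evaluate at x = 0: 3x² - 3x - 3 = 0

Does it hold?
x = 0: LHS = 3·0² - 3·0 - 3 = -3; -3 = 0 — FAILS

The relation fails at x = 0, so x = 0 is a counterexample.

Answer: No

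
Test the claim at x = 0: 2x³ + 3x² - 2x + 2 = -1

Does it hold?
x = 0: LHS = 2·0³ + 3·0² - 2·0 + 2 = 2; 2 = -1 — FAILS

The relation fails at x = 0, so x = 0 is a counterexample.

Answer: No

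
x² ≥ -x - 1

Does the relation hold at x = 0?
x = 0: LHS = 0² = 0, RHS = -0 - 1 = -1; 0 ≥ -1 — holds

The relation is satisfied at x = 0.

Answer: Yes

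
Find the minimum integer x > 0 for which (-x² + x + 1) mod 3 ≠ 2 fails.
Testing positive integers:
x = 1: LHS = (-1² + 1 + 1) mod 3 = 1 mod 3 = 1; 1 ≠ 2 — holds
x = 2: LHS = (-2² + 2 + 1) mod 3 = (-1) mod 3 = 2; 2 ≠ 2 — FAILS  ← smallest positive counterexample

Answer: x = 2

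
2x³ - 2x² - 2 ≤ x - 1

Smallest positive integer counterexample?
Testing positive integers:
x = 1: LHS = 2·1³ - 2·1² - 2 = -2, RHS = 1 - 1 = 0; -2 ≤ 0 — holds
x = 2: LHS = 2·2³ - 2·2² - 2 = 6, RHS = 2 - 1 = 1; 6 ≤ 1 — FAILS  ← smallest positive counterexample

Answer: x = 2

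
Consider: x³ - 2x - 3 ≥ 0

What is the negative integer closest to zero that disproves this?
Testing negative integers from -1 downward:
x = -1: LHS = (-1)³ - 2·(-1) - 3 = -2; -2 ≥ 0 — FAILS  ← closest negative counterexample to 0

Answer: x = -1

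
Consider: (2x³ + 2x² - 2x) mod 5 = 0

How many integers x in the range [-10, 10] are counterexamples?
Counterexamples in [-10, 10]: {-9, -7, -6, -4, -2, -1, 1, 3, 4, 6, 8, 9}.

Counting them gives 12 values.

Answer: 12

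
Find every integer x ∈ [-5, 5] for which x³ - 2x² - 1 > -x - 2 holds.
Holds for: {0, 1, 2, 3, 4, 5}
Fails for: {-5, -4, -3, -2, -1}

Answer: {0, 1, 2, 3, 4, 5}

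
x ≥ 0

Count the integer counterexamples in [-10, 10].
Counterexamples in [-10, 10]: {-10, -9, -8, -7, -6, -5, -4, -3, -2, -1}.

Counting them gives 10 values.

Answer: 10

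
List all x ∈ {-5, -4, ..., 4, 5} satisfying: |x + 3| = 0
Holds for: {-3}
Fails for: {-5, -4, -2, -1, 0, 1, 2, 3, 4, 5}

Answer: {-3}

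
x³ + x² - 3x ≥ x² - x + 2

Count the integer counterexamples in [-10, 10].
Counterexamples in [-10, 10]: {-10, -9, -8, -7, -6, -5, -4, -3, -2, -1, 0, 1}.

Counting them gives 12 values.

Answer: 12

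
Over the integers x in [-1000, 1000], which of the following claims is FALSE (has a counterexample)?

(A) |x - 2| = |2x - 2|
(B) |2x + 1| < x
(A) x = 1: LHS = |1 - 2| = |-1| = 1, RHS = |2·1 - 2| = |0| = 0; 1 = 0 — FAILS
(B) x = 0: LHS = |2·0 + 1| = |1| = 1; 1 < 0 — FAILS

Answer: Both A and B are false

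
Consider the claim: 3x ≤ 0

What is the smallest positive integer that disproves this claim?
Testing positive integers:
x = 1: LHS = 3·1 = 3; 3 ≤ 0 — FAILS  ← smallest positive counterexample

Answer: x = 1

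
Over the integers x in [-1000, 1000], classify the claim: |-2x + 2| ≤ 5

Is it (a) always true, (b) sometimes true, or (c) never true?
Holds at x = 0: LHS = |-2·0 + 2| = |2| = 2; 2 ≤ 5 — holds
Fails at x = -2: LHS = |-2·(-2) + 2| = |6| = 6; 6 ≤ 5 — FAILS
It is satisfied by some integers in the range but not all.

Answer: Sometimes true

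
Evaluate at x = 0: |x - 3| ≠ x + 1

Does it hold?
x = 0: LHS = |0 - 3| = |-3| = 3, RHS = 0 + 1 = 1; 3 ≠ 1 — holds

The relation is satisfied at x = 0.

Answer: Yes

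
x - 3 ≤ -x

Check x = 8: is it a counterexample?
Substitute x = 8 into the relation:
x = 8: LHS = 8 - 3 = 5; 5 ≤ -8 — FAILS

Since the claim fails at x = 8, this value is a counterexample.

Answer: Yes, x = 8 is a counterexample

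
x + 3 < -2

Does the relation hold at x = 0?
x = 0: LHS = 0 + 3 = 3; 3 < -2 — FAILS

The relation fails at x = 0, so x = 0 is a counterexample.

Answer: No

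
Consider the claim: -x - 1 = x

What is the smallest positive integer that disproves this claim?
Testing positive integers:
x = 1: LHS = -1 - 1 = -2; -2 = 1 — FAILS  ← smallest positive counterexample

Answer: x = 1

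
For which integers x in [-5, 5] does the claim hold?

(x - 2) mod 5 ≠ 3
Holds for: {-4, -3, -2, -1, 1, 2, 3, 4}
Fails for: {-5, 0, 5}

Answer: {-4, -3, -2, -1, 1, 2, 3, 4}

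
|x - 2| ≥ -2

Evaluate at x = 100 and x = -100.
x = 100: LHS = |100 - 2| = |98| = 98; 98 ≥ -2 — holds
x = -100: LHS = |(-100) - 2| = |-102| = 102; 102 ≥ -2 — holds

Answer: Yes, holds for both x = 100 and x = -100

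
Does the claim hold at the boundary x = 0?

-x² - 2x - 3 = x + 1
x = 0: LHS = -0² - 2·0 - 3 = -3, RHS = 0 + 1 = 1; -3 = 1 — FAILS

The relation fails at x = 0, so x = 0 is a counterexample.

Answer: No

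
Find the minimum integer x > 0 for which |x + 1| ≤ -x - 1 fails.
Testing positive integers:
x = 1: LHS = |1 + 1| = |2| = 2, RHS = -1 - 1 = -2; 2 ≤ -2 — FAILS  ← smallest positive counterexample

Answer: x = 1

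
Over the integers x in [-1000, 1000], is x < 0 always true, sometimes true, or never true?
Holds at x = -1: -1 < 0 — holds
Fails at x = 0: 0 < 0 — FAILS
It is satisfied by some integers in the range but not all.

Answer: Sometimes true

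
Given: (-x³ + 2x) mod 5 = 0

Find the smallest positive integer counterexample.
Testing positive integers:
x = 1: LHS = (-1³ + 2·1) mod 5 = 1 mod 5 = 1; 1 = 0 — FAILS  ← smallest positive counterexample

Answer: x = 1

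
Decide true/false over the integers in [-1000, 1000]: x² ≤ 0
The claim fails at x = 1:
x = 1: LHS = 1² = 1; 1 ≤ 0 — FAILS

Because a single integer refutes it, the statement is false.

Answer: False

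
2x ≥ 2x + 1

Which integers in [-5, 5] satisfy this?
Over all integers in [-5, 5], LHS − RHS is largest at x = 0, where it equals -1:
x = 0: LHS = 2·0 = 0, RHS = 2·0 + 1 = 1; 0 ≥ 1 — FAILS
At the ends of the range:
x = -5: LHS = 2·(-5) = -10, RHS = 2·(-5) + 1 = -9; -10 ≥ -9 — FAILS
x = 5: LHS = 2·5 = 10, RHS = 2·5 + 1 = 11; 10 ≥ 11 — FAILS
Hence LHS − RHS is never zero or positive, i.e. LHS < RHS throughout, so the claimed relation (≥) fails for every integer in [-5, 5].

Answer: None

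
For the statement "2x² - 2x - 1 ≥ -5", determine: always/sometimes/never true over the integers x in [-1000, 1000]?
Over all integers in [-1000, 1000], LHS − RHS is smallest at x = 0, where it equals 4:
x = 0: LHS = 2·0² - 2·0 - 1 = -1; -1 ≥ -5 — holds
At the ends of the range:
x = -1000: LHS = 2·(-1000)² - 2·(-1000) - 1 = 2001999; 2001999 ≥ -5 — holds
x = 1000: LHS = 2·1000² - 2·1000 - 1 = 1997999; 1997999 ≥ -5 — holds
Hence LHS − RHS is never negative, i.e. LHS ≥ RHS throughout, so the relation holds for every integer in [-1000, 1000].

No counterexample exists.

Answer: Always true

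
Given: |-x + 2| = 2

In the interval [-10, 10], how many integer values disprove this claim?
Counterexamples in [-10, 10]: {-10, -9, -8, -7, -6, -5, -4, -3, -2, -1, 1, 2, 3, 5, 6, 7, 8, 9, 10}.

Counting them gives 19 values.

Answer: 19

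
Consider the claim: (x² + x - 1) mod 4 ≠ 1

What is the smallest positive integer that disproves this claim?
Testing positive integers:
x = 1: LHS = (1² + 1 - 1) mod 4 = 1 mod 4 = 1; 1 ≠ 1 — FAILS  ← smallest positive counterexample

Answer: x = 1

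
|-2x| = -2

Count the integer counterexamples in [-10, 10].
Counterexamples in [-10, 10]: {-10, -9, -8, -7, -6, -5, -4, -3, -2, -1, 0, 1, 2, 3, 4, 5, 6, 7, 8, 9, 10}.

Counting them gives 21 values.

Answer: 21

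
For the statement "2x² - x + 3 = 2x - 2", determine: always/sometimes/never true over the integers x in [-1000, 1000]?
Over all integers in [-1000, 1000], LHS − RHS is always positive; it is smallest at x = 1, where it equals 4:
x = 1: LHS = 2·1² - 1 + 3 = 4, RHS = 2·1 - 2 = 0; 4 = 0 — FAILS
At the ends of the range:
x = -1000: LHS = 2·(-1000)² - (-1000) + 3 = 2001003, RHS = 2·(-1000) - 2 = -2002; 2001003 = -2002 — FAILS
x = 1000: LHS = 2·1000² - 1000 + 3 = 1999003, RHS = 2·1000 - 2 = 1998; 1999003 = 1998 — FAILS
Hence LHS − RHS is never 0, i.e. the two sides are never equal, so the claimed relation (=) fails for every integer in [-1000, 1000].

No integer in the range satisfies it.

Answer: Never true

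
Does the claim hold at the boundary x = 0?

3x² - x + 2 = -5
x = 0: LHS = 3·0² - 0 + 2 = 2; 2 = -5 — FAILS

The relation fails at x = 0, so x = 0 is a counterexample.

Answer: No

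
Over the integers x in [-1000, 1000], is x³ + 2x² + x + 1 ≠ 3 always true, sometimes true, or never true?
Track d = LHS − RHS over the integers in [-1000, 1000]. Equality would need d = 0, but d changes sign only between consecutive integers, jumping over 0:
x = 0: LHS = 0³ + 2·0² + 0 + 1 = 1; 1 ≠ 3 — holds  (d = -2)
x = 1: LHS = 1³ + 2·1² + 1 + 1 = 5; 5 ≠ 3 — holds  (d = 2)
Away from these crossings d keeps a constant sign, and checking every integer in [-1000, 1000] confirms d ≠ 0 throughout. Hence the two sides are never equal, so the relation holds for every integer in [-1000, 1000].

No counterexample exists.

Answer: Always true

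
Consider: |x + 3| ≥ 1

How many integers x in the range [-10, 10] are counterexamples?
Counterexamples in [-10, 10]: {-3}.

Counting them gives 1 values.

Answer: 1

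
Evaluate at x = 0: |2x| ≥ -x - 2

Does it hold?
x = 0: LHS = |2·0| = |0| = 0, RHS = -0 - 2 = -2; 0 ≥ -2 — holds

The relation is satisfied at x = 0.

Answer: Yes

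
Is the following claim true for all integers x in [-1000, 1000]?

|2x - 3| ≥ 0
An absolute value is never negative, so the left side is ≥ 0 for every x, while the right side is 0. Tightest case in [-1000, 1000] is x = 1:
x = 1: LHS = |2·1 - 3| = |-1| = 1; 1 ≥ 0 — holds
Hence LHS − RHS is never negative, i.e. LHS ≥ RHS throughout, so the relation holds for every integer in [-1000, 1000].

No counterexample exists.

Answer: True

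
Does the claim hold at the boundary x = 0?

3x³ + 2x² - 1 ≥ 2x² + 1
x = 0: LHS = 3·0³ + 2·0² - 1 = -1, RHS = 2·0² + 1 = 1; -1 ≥ 1 — FAILS

The relation fails at x = 0, so x = 0 is a counterexample.

Answer: No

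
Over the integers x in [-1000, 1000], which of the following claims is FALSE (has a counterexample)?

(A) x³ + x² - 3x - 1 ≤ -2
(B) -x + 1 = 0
(A) x = 0: LHS = 0³ + 0² - 3·0 - 1 = -1; -1 ≤ -2 — FAILS
(B) x = 0: LHS = -0 + 1 = 1; 1 = 0 — FAILS

Answer: Both A and B are false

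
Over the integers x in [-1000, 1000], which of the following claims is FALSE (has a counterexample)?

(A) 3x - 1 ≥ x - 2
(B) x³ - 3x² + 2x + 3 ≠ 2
(A) x = -1: LHS = 3·(-1) - 1 = -4, RHS = (-1) - 2 = -3; -4 ≥ -3 — FAILS

(B) Track d = LHS − RHS over the integers in [-1000, 1000]. Equality would need d = 0, but d changes sign only between consecutive integers, jumping over 0:
x = -1: LHS = (-1)³ - 3·(-1)² + 2·(-1) + 3 = -3; -3 ≠ 2 — holds  (d = -5)
x = 0: LHS = 0³ - 3·0² + 2·0 + 3 = 3; 3 ≠ 2 — holds  (d = 1)
Away from these crossings d keeps a constant sign, and checking every integer in [-1000, 1000] confirms d ≠ 0 throughout. Hence the two sides are never equal, so the relation holds for every integer in [-1000, 1000].

Only (A) has a counterexample.

Answer: A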